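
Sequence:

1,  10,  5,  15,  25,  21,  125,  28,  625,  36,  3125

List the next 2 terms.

45, 15625

Positions 1, 3, 5, … form one subsequence and positions 2, 4, 6, … form another.
Track A: 1, 5, 25, 125, 625, 3125. A geometric progression (common ratio 5).
Track B: 10, 15, 21, 28, 36. Triangular numbers starting at T_4.
Position 12 → track B, term 6 = 45.
Term 13 comes from track A (its 7th entry): 15625.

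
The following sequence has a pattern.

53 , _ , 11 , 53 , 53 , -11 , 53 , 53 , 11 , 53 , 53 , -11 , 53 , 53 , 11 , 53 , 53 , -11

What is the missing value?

Reading positions in blocks of 3 reveals the pattern AAB — 2 tracks woven together.
Track A is 53, ?, 53, 53, 53, 53, 53, 53, 53, 53, 53, 53, which is always 53.
Track B is 11, -11, 11, -11, 11, -11, which is oscillating between 11 and -11.
Filling track A at index 2 by its rule yields 53.

53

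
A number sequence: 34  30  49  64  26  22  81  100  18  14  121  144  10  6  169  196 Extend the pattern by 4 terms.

The slot pattern repeats as AABB (period 4), so there are 2 interleaved tracks.
Track A = 34, 30, 26, 22, 18, 14, 10, 6: arithmetic, step −4.
Track B = 49, 64, 81, 100, 121, 144, 169, 196: consecutive squares n² from n = 7.
Term 17 comes from track A (its 9th entry): 2.
The 18th slot belongs to track A; its 10th term is -2.
Term 19 comes from track B (its 9th entry): 225.
The 20th slot belongs to track B; its 10th term is 256.

2, -2, 225, 256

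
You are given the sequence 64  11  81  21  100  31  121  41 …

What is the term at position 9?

Odd-indexed and even-indexed terms follow separate rules.
Stream A is 64, 81, 100, 121, which is consecutive squares n² from n = 8.
Stream B is 11, 21, 31, 41, which is arithmetic, step +10.
The 9th slot belongs to stream A; its 5th term is 144.

144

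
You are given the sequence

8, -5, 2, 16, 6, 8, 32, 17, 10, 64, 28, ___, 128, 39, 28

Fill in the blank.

The terms cycle through 3 interleaved subsequences.
Stream A: 8, 16, 32, 64, 128 — powers 2^3, 2^4, 2^5, ….
Stream B: -5, 6, 17, 28, 39 — arithmetic, step +11.
Stream C: 2, 8, 10, ?, 28 — each term equals the sum of the previous two.
Filling stream C at index 4 by its rule yields 18.

18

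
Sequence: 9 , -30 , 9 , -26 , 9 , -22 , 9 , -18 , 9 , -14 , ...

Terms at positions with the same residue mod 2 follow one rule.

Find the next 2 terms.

The terms cycle through 2 interleaved subsequences.
Track A: 9, 9, 9, 9, 9. Always 9.
Track B: -30, -26, -22, -18, -14. Linear: a_n = -34 + 4·n.
Position 11 falls in track A as its term 6, giving 9.
Term 12 comes from track B (its 6th entry): -10.

9, -10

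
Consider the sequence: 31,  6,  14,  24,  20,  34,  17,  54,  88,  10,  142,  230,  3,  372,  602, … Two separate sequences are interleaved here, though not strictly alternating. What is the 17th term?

974

Reading positions in blocks of 3 reveals the pattern ABB — 2 tracks woven together.
Subsequence A = 31, 24, 17, 10, 3: arithmetic, step −7.
Subsequence B = 6, 14, 20, 34, 54, 88, 142, 230, 372, 602: a Fibonacci-like recurrence a_n = a_{n-1} + a_{n-2}.
Term 17 comes from subsequence B (its 11th entry): 974.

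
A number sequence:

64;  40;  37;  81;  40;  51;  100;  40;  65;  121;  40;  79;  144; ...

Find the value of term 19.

Read the sequence 3 terms at a time; column i is its own pattern.
Stream A: 64, 81, 100, 121, 144. Consecutive squares n² from n = 8.
Stream B: 40, 40, 40, 40. The constant sequence 40.
Stream C: 37, 51, 65, 79. Arithmetic with common difference +14.
The 19th slot belongs to stream A; its 7th term is 196.

196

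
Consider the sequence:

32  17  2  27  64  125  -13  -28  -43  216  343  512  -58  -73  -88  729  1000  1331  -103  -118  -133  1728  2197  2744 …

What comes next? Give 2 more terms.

The slot pattern repeats as AAABBB (period 6), so there are 2 interleaved tracks.
Track A = 32, 17, 2, -13, -28, -43, -58, -73, -88, -103, -118, -133: subtracting 15 each time.
Track B = 27, 64, 125, 216, 343, 512, 729, 1000, 1331, 1728, 2197, 2744: consecutive cubes n³ from n = 3.
Position 25 falls in track A as its term 13, giving -148.
Term 26 comes from track A (its 14th entry): -163.

-148, -163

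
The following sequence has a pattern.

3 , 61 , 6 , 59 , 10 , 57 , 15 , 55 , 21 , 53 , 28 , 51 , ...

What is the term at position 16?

47

Positions 1, 3, 5, … form one subsequence and positions 2, 4, 6, … form another.
Subsequence A: 3, 6, 10, 15, 21, 28. Triangular numbers n(n+1)/2 for n = 2, 3, ….
Subsequence B: 61, 59, 57, 55, 53, 51. Arithmetic, step −2.
Position 16 falls in subsequence B as its term 8, giving 47.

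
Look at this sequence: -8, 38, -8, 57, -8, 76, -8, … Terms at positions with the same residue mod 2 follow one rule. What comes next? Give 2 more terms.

95, -8

Positions 1, 3, 5, … form one subsequence and positions 2, 4, 6, … form another.
Stream A is -8, -8, -8, -8, which is constant -8.
Stream B is 38, 57, 76, which is arithmetic, step +19.
The 8th slot belongs to stream B; its 4th term is 95.
Term 9 comes from stream A (its 5th entry): -8.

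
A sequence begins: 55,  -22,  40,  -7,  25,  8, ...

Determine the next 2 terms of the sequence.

Positions 1, 3, 5, … form one subsequence and positions 2, 4, 6, … form another.
Subsequence A: 55, 40, 25 — subtracting 15 each time.
Subsequence B: -22, -7, 8 — adding 15 each time.
Position 7 → subsequence A, term 4 = 10.
Position 8 → subsequence B, term 4 = 23.

10, 23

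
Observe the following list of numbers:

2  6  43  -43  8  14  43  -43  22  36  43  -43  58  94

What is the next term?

The slot pattern repeats as AABB (period 4), so there are 2 interleaved tracks.
Subsequence A: 2, 6, 8, 14, 22, 36, 58, 94 — Fibonacci-style (each term is the sum of the two before it).
Subsequence B: 43, -43, 43, -43, 43, -43 — oscillating between 43 and -43.
The 15th slot belongs to subsequence B; its 7th term is 43.

43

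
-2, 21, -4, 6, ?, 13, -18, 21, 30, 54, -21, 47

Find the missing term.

Taking every 3rd term gives 3 separate tracks.
Track A: -2, 6, -18, 54. A geometric progression (common ratio -3).
Track B: 21, ?, 21, -21. Oscillating between 21 and -21.
Track C: -4, 13, 30, 47. Linear: a_n = -21 + 17·n.
Track B's pattern makes the blank -21.

-21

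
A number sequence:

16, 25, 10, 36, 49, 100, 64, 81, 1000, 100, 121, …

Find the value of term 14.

Positions follow the repeating pattern AAB; grouping by letter gives 2 tracks.
Subsequence A: 16, 25, 36, 49, 64, 81, 100, 121 (perfect squares starting at 4²).
Subsequence B: 10, 100, 1000 (successive powers of 10).
Position 14 → subsequence A, term 10 = 169.

169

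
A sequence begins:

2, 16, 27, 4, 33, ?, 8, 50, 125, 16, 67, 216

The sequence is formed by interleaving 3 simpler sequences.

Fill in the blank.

Taking every 3rd term gives 3 separate tracks.
Track A is 2, 4, 8, 16, which is geometric, ×2 each step.
Track B is 16, 33, 50, 67, which is arithmetic, step +17.
Track C is 27, ?, 125, 216, which is consecutive cubes n³ from n = 3.
The gap is track C's term 2; the rule gives 64.

64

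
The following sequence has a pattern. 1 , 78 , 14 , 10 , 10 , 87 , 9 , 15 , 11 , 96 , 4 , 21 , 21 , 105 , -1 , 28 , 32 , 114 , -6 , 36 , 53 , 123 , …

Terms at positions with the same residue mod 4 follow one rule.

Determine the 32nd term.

Split by position mod 4 into 4 tracks.
Track A is 1, 10, 11, 21, 32, 53, which is a Fibonacci-like recurrence a_n = a_{n-1} + a_{n-2}.
Track B is 78, 87, 96, 105, 114, 123, which is arithmetic, step +9.
Track C is 14, 9, 4, -1, -6, which is subtracting 5 each time.
Track D is 10, 15, 21, 28, 36, which is triangular numbers starting at T_4.
Position 32 → track D, term 8 = 66.

66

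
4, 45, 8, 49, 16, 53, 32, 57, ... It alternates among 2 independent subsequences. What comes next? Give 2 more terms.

The terms cycle through 2 interleaved subsequences.
Subsequence A: 4, 8, 16, 32. Powers 2^2, 2^3, 2^4, ….
Subsequence B: 45, 49, 53, 57. Arithmetic with common difference +4.
The 9th slot belongs to subsequence A; its 5th term is 64.
Position 10 → subsequence B, term 5 = 61.

64, 61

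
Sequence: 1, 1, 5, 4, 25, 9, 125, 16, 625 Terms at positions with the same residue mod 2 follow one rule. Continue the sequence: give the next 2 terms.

25, 3125

The terms cycle through 2 interleaved subsequences.
Track A: 1, 5, 25, 125, 625. Multiplying by 5 each time.
Track B: 1, 4, 9, 16. Perfect squares starting at 1².
Position 10 → track B, term 5 = 25.
Position 11 falls in track A as its term 6, giving 3125.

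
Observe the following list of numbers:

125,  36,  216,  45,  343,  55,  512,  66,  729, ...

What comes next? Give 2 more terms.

Positions 1, 3, 5, … form one subsequence and positions 2, 4, 6, … form another.
Stream A = 125, 216, 343, 512, 729: perfect cubes starting at 5³.
Stream B = 36, 45, 55, 66: triangular numbers starting at T_8.
Position 10 → stream B, term 5 = 78.
Position 11 → stream A, term 6 = 1000.

78, 1000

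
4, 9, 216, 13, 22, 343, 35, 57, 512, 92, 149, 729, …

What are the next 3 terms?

Reading positions in blocks of 3 reveals the pattern AAB — 2 tracks woven together.
Subsequence A: 4, 9, 13, 22, 35, 57, 92, 149 (each term equals the sum of the previous two).
Subsequence B: 216, 343, 512, 729 (consecutive cubes n³ from n = 6).
Position 13 falls in subsequence A as its term 9, giving 241.
Position 14 → subsequence A, term 10 = 390.
Position 15 → subsequence B, term 5 = 1000.

241, 390, 1000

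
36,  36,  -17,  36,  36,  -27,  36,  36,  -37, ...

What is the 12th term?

-47

Positions follow the repeating pattern AAB; grouping by letter gives 2 tracks.
Track A: 36, 36, 36, 36, 36, 36. Constant 36.
Track B: -17, -27, -37. Arithmetic, step −10.
Position 12 falls in track B as its term 4, giving -47.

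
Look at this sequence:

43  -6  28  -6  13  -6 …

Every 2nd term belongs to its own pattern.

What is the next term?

-2

Split by position mod 2 into 2 tracks.
Track A is 43, 28, 13, which is arithmetic, step −15.
Track B is -6, -6, -6, which is constant -6.
Term 7 comes from track A (its 4th entry): -2.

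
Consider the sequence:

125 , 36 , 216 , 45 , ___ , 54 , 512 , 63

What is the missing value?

343

Positions 1, 3, 5, … form one subsequence and positions 2, 4, 6, … form another.
Track A: 125, 216, ?, 512 (the cubes 5³, 6³, 7³, …).
Track B: 36, 45, 54, 63 (linear: a_n = 27 + 9·n).
Track A's pattern makes the blank 343.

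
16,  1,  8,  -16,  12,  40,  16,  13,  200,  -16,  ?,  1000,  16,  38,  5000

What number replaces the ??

25

Split by position mod 3: positions 1, 4, 7, … form one track, and each other residue class forms its own.
Track A: 16, -16, 16, -16, 16 — the oscillation 16·(−1)^(n+1).
Track B: 1, 12, 13, ?, 38 — a Fibonacci-like recurrence a_n = a_{n-1} + a_{n-2}.
Track C: 8, 40, 200, 1000, 5000 — multiplying by 5 each time.
Filling track B at index 4 by its rule yields 25.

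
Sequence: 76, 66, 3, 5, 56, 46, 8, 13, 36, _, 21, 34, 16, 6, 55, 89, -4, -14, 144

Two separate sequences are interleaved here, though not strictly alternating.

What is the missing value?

The slot pattern repeats as AABB (period 4), so there are 2 interleaved tracks.
Track A: 76, 66, 56, 46, 36, ?, 16, 6, -4, -14 (arithmetic with common difference −10).
Track B: 3, 5, 8, 13, 21, 34, 55, 89, 144 (a Fibonacci-like recurrence a_n = a_{n-1} + a_{n-2}).
The gap is track A's term 6; the rule gives 26.

26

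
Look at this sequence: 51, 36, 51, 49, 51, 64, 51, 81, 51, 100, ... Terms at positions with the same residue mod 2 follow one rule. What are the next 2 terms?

Taking every 2nd term gives 2 separate tracks.
Subsequence A is 51, 51, 51, 51, 51, which is the constant sequence 51.
Subsequence B is 36, 49, 64, 81, 100, which is consecutive squares n² from n = 6.
Term 11 comes from subsequence A (its 6th entry): 51.
Position 12 falls in subsequence B as its term 6, giving 121.

51, 121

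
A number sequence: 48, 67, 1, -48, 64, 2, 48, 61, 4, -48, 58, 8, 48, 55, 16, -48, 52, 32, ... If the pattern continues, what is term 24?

Taking every 3rd term gives 3 separate tracks.
Track A is 48, -48, 48, -48, 48, -48, which is the oscillation 48·(−1)^(n+1).
Track B is 67, 64, 61, 58, 55, 52, which is arithmetic, step −3.
Track C is 1, 2, 4, 8, 16, 32, which is successive powers of 2.
Position 24 falls in track C as its term 8, giving 128.

128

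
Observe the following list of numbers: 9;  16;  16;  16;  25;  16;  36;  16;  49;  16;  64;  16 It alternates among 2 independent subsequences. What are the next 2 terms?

Split by position mod 2 into 2 tracks.
Stream A: 9, 16, 25, 36, 49, 64 — perfect squares starting at 3².
Stream B: 16, 16, 16, 16, 16, 16 — the constant sequence 16.
Term 13 comes from stream A (its 7th entry): 81.
Position 14 falls in stream B as its term 7, giving 16.

81, 16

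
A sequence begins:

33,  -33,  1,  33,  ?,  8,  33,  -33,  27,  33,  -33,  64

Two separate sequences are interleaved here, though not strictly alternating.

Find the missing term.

-33

Positions follow the repeating pattern AAB; grouping by letter gives 2 tracks.
Track A: 33, -33, 33, ?, 33, -33, 33, -33 — oscillating between 33 and -33.
Track B: 1, 8, 27, 64 — perfect cubes starting at 1³.
Filling track A at index 4 by its rule yields -33.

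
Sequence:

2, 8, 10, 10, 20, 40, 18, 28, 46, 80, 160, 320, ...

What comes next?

74

The slot pattern repeats as AAABBB (period 6), so there are 2 interleaved tracks.
Track A = 2, 8, 10, 18, 28, 46: Fibonacci-style (each term is the sum of the two before it).
Track B = 10, 20, 40, 80, 160, 320: a geometric progression (common ratio 2).
The 13th slot belongs to track A; its 7th term is 74.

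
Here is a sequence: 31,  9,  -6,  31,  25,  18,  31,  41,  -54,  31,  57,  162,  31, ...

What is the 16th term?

Taking every 3rd term gives 3 separate tracks.
Track A is 31, 31, 31, 31, 31, which is constant 31.
Track B is 9, 25, 41, 57, which is linear: a_n = -7 + 16·n.
Track C is -6, 18, -54, 162, which is geometric, ×-3 each step.
The 16th slot belongs to track A; its 6th term is 31.

31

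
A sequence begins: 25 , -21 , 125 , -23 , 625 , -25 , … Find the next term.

Positions 1, 3, 5, … form one subsequence and positions 2, 4, 6, … form another.
Track A: 25, 125, 625 (powers of 5).
Track B: -21, -23, -25 (linear: a_n = -19 − 2·n).
Term 7 comes from track A (its 4th entry): 3125.

3125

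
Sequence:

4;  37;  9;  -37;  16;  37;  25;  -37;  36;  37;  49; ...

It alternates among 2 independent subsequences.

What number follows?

-37

The terms cycle through 2 interleaved subsequences.
Track A: 4, 9, 16, 25, 36, 49. Consecutive squares n² from n = 2.
Track B: 37, -37, 37, -37, 37. Alternating ±37.
Term 12 comes from track B (its 6th entry): -37.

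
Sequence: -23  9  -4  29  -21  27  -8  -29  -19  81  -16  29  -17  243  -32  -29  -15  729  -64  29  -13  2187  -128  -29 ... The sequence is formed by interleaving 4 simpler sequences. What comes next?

-11

Split by position mod 4: positions 1, 5, 9, … form one track, and each other residue class forms its own.
Stream A: -23, -21, -19, -17, -15, -13 (adding 2 each time).
Stream B: 9, 27, 81, 243, 729, 2187 (successive powers of 3).
Stream C: -4, -8, -16, -32, -64, -128 (multiplying by 2 each time).
Stream D: 29, -29, 29, -29, 29, -29 (alternating ±29).
Position 25 falls in stream A as its term 7, giving -11.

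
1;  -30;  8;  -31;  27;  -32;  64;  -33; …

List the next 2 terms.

125, -34

Split by position mod 2 into 2 tracks.
Track A: 1, 8, 27, 64. The cubes 1³, 2³, 3³, ….
Track B: -30, -31, -32, -33. Arithmetic with common difference −1.
Position 9 → track A, term 5 = 125.
Position 10 falls in track B as its term 5, giving -34.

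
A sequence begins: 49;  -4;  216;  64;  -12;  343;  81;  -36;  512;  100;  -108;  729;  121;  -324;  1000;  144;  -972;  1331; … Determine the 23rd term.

-8748

The terms cycle through 3 interleaved subsequences.
Track A: 49, 64, 81, 100, 121, 144 (consecutive squares n² from n = 7).
Track B: -4, -12, -36, -108, -324, -972 (multiplying by 3 each time).
Track C: 216, 343, 512, 729, 1000, 1331 (the cubes 6³, 7³, 8³, …).
Term 23 comes from track B (its 8th entry): -8748.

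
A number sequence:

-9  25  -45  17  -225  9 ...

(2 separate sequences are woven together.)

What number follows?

-1125

Taking every 2nd term gives 2 separate tracks.
Subsequence A: -9, -45, -225. Geometric, ×5 each step.
Subsequence B: 25, 17, 9. Linear: a_n = 33 − 8·n.
Position 7 falls in subsequence A as its term 4, giving -1125.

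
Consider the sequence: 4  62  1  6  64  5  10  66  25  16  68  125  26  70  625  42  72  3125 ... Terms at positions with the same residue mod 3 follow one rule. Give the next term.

68

The terms cycle through 3 interleaved subsequences.
Track A is 4, 6, 10, 16, 26, 42, which is each term equals the sum of the previous two.
Track B is 62, 64, 66, 68, 70, 72, which is arithmetic, step +2.
Track C is 1, 5, 25, 125, 625, 3125, which is powers of 5.
Term 19 comes from track A (its 7th entry): 68.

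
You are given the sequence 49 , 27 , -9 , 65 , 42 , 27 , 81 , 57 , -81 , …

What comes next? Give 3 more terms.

Split by position mod 3: positions 1, 4, 7, … form one track, and each other residue class forms its own.
Stream A is 49, 65, 81, which is arithmetic with common difference +16.
Stream B is 27, 42, 57, which is arithmetic, step +15.
Stream C is -9, 27, -81, which is a geometric progression (common ratio -3).
Position 10 falls in stream A as its term 4, giving 97.
Position 11 → stream B, term 4 = 72.
Position 12 → stream C, term 4 = 243.

97, 72, 243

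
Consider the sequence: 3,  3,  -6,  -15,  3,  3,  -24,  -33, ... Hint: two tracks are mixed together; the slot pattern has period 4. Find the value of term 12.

-51

Positions follow the repeating pattern AABB; grouping by letter gives 2 tracks.
Track A: 3, 3, 3, 3 — always 3.
Track B: -6, -15, -24, -33 — arithmetic with common difference −9.
Position 12 → track B, term 6 = -51.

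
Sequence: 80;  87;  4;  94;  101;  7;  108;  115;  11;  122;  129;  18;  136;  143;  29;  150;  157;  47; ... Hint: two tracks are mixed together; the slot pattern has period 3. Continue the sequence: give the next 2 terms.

The slot pattern repeats as AAB (period 3), so there are 2 interleaved tracks.
Stream A is 80, 87, 94, 101, 108, 115, 122, 129, 136, 143, 150, 157, which is adding 7 each time.
Stream B is 4, 7, 11, 18, 29, 47, which is each term equals the sum of the previous two.
Term 19 comes from stream A (its 13th entry): 164.
The 20th slot belongs to stream A; its 14th term is 171.

164, 171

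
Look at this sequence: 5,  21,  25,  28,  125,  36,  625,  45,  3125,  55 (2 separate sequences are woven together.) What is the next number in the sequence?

15625

Odd-indexed and even-indexed terms follow separate rules.
Stream A = 5, 25, 125, 625, 3125: successive powers of 5.
Stream B = 21, 28, 36, 45, 55: the triangular numbers T_6, T_7, ….
Position 11 falls in stream A as its term 6, giving 15625.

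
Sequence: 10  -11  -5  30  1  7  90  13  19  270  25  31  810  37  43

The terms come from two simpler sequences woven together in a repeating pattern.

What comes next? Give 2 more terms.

Reading positions in blocks of 3 reveals the pattern ABB — 2 tracks woven together.
Stream A: 10, 30, 90, 270, 810 (geometric with ratio 3).
Stream B: -11, -5, 1, 7, 13, 19, 25, 31, 37, 43 (adding 6 each time).
Position 16 → stream A, term 6 = 2430.
Term 17 comes from stream B (its 11th entry): 49.

2430, 49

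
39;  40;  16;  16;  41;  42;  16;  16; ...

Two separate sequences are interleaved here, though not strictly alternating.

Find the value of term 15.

16

The slot pattern repeats as AABB (period 4), so there are 2 interleaved tracks.
Track A = 39, 40, 41, 42: arithmetic, step +1.
Track B = 16, 16, 16, 16: constant 16.
Position 15 → track B, term 7 = 16.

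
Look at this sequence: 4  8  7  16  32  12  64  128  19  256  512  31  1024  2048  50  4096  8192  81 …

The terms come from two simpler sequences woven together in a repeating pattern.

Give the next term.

16384

The slot pattern repeats as AAB (period 3), so there are 2 interleaved tracks.
Track A is 4, 8, 16, 32, 64, 128, 256, 512, 1024, 2048, 4096, 8192, which is powers 2^2, 2^3, 2^4, ….
Track B is 7, 12, 19, 31, 50, 81, which is Fibonacci-style (each term is the sum of the two before it).
The 19th slot belongs to track A; its 13th term is 16384.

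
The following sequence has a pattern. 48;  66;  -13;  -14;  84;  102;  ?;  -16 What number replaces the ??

Reading positions in blocks of 4 reveals the pattern AABB — 2 tracks woven together.
Track A: 48, 66, 84, 102 — adding 18 each time.
Track B: -13, -14, ?, -16 — linear: a_n = -12 − n.
Filling track B at index 3 by its rule yields -15.

-15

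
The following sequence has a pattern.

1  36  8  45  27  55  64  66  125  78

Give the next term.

The terms cycle through 2 interleaved subsequences.
Track A: 1, 8, 27, 64, 125. The cubes 1³, 2³, 3³, ….
Track B: 36, 45, 55, 66, 78. Triangular numbers n(n+1)/2 for n = 8, 9, ….
The 11th slot belongs to track A; its 6th term is 216.

216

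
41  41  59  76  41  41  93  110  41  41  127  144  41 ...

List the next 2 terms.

41, 161

The slot pattern repeats as AABB (period 4), so there are 2 interleaved tracks.
Stream A: 41, 41, 41, 41, 41, 41, 41. The constant sequence 41.
Stream B: 59, 76, 93, 110, 127, 144. Linear: a_n = 42 + 17·n.
The 14th slot belongs to stream A; its 8th term is 41.
The 15th slot belongs to stream B; its 7th term is 161.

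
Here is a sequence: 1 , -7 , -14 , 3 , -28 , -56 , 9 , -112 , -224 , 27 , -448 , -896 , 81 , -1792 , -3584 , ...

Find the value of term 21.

Positions follow the repeating pattern ABB; grouping by letter gives 2 tracks.
Stream A: 1, 3, 9, 27, 81 (powers of 3).
Stream B: -7, -14, -28, -56, -112, -224, -448, -896, -1792, -3584 (geometric with ratio 2).
The 21st slot belongs to stream B; its 14th term is -57344.

-57344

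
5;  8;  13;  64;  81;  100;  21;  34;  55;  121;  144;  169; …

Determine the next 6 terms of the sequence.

89, 144, 233, 196, 225, 256

The slot pattern repeats as AAABBB (period 6), so there are 2 interleaved tracks.
Track A: 5, 8, 13, 21, 34, 55. A Fibonacci-like recurrence a_n = a_{n-1} + a_{n-2}.
Track B: 64, 81, 100, 121, 144, 169. Consecutive squares n² from n = 8.
The 13th slot belongs to track A; its 7th term is 89.
The 14th slot belongs to track A; its 8th term is 144.
Position 15 falls in track A as its term 9, giving 233.
The 16th slot belongs to track B; its 7th term is 196.
The 17th slot belongs to track B; its 8th term is 225.
The 18th slot belongs to track B; its 9th term is 256.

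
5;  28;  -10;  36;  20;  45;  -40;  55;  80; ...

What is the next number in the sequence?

Split by position mod 2 into 2 tracks.
Track A is 5, -10, 20, -40, 80, which is a geometric progression (common ratio -2).
Track B is 28, 36, 45, 55, which is triangular numbers starting at T_7.
Term 10 comes from track B (its 5th entry): 66.

66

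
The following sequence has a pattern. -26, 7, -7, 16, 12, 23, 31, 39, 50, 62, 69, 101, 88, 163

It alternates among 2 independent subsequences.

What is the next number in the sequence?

107

Taking every 2nd term gives 2 separate tracks.
Track A: -26, -7, 12, 31, 50, 69, 88 (adding 19 each time).
Track B: 7, 16, 23, 39, 62, 101, 163 (each term equals the sum of the previous two).
The 15th slot belongs to track A; its 8th term is 107.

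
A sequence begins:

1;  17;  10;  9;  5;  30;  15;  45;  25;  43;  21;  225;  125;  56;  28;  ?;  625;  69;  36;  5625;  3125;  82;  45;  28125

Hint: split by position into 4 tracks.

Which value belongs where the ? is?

Taking every 4th term gives 4 separate tracks.
Subsequence A: 1, 5, 25, 125, 625, 3125. Powers of 5.
Subsequence B: 17, 30, 43, 56, 69, 82. Linear: a_n = 4 + 13·n.
Subsequence C: 10, 15, 21, 28, 36, 45. Triangular numbers n(n+1)/2 for n = 4, 5, ….
Subsequence D: 9, 45, 225, ?, 5625, 28125. Geometric, ×5 each step.
So the missing entry in subsequence D is 1125.

1125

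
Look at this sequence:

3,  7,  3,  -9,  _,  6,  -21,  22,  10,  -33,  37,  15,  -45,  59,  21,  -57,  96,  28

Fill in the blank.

15

Taking every 3rd term gives 3 separate tracks.
Track A is 3, -9, -21, -33, -45, -57, which is arithmetic, step −12.
Track B is 7, ?, 22, 37, 59, 96, which is a Fibonacci-like recurrence a_n = a_{n-1} + a_{n-2}.
Track C is 3, 6, 10, 15, 21, 28, which is triangular numbers n(n+1)/2 for n = 2, 3, ….
Filling track B at index 2 by its rule yields 15.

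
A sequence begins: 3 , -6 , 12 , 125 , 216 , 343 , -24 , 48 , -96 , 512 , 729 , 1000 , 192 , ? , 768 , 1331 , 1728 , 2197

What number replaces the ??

Positions follow the repeating pattern AAABBB; grouping by letter gives 2 tracks.
Track A is 3, -6, 12, -24, 48, -96, 192, ?, 768, which is geometric, ×-2 each step.
Track B is 125, 216, 343, 512, 729, 1000, 1331, 1728, 2197, which is the cubes 5³, 6³, 7³, ….
So the missing entry in track A is -384.

-384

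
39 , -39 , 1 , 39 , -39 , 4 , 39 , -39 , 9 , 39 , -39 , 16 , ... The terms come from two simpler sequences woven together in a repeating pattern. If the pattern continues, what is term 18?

36

Reading positions in blocks of 3 reveals the pattern AAB — 2 tracks woven together.
Stream A = 39, -39, 39, -39, 39, -39, 39, -39: the oscillation 39·(−1)^(n+1).
Stream B = 1, 4, 9, 16: the squares 1², 2², 3², ….
Position 18 → stream B, term 6 = 36.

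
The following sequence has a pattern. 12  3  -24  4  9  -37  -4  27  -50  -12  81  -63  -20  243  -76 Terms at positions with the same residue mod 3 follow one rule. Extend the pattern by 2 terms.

Split by position mod 3 into 3 tracks.
Track A: 12, 4, -4, -12, -20. Arithmetic with common difference −8.
Track B: 3, 9, 27, 81, 243. Powers of 3.
Track C: -24, -37, -50, -63, -76. Arithmetic, step −13.
Term 16 comes from track A (its 6th entry): -28.
The 17th slot belongs to track B; its 6th term is 729.

-28, 729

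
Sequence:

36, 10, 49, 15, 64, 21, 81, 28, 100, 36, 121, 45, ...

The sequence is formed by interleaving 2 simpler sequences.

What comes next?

Positions 1, 3, 5, … form one subsequence and positions 2, 4, 6, … form another.
Subsequence A = 36, 49, 64, 81, 100, 121: consecutive squares n² from n = 6.
Subsequence B = 10, 15, 21, 28, 36, 45: triangular numbers n(n+1)/2 for n = 4, 5, ….
Position 13 → subsequence A, term 7 = 144.

144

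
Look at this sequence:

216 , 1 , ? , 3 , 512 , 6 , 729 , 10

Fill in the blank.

The terms cycle through 2 interleaved subsequences.
Track A = 216, ?, 512, 729: the cubes 6³, 7³, 8³, ….
Track B = 1, 3, 6, 10: triangular numbers n(n+1)/2 for n = 1, 2, ….
So the missing entry in track A is 343.

343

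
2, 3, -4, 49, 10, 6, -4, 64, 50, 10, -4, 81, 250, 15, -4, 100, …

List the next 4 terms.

1250, 21, -4, 121

The terms cycle through 4 interleaved subsequences.
Subsequence A: 2, 10, 50, 250. Geometric, ×5 each step.
Subsequence B: 3, 6, 10, 15. Triangular numbers n(n+1)/2 for n = 2, 3, ….
Subsequence C: -4, -4, -4, -4. Always -4.
Subsequence D: 49, 64, 81, 100. The squares 7², 8², 9², ….
Term 17 comes from subsequence A (its 5th entry): 1250.
Position 18 falls in subsequence B as its term 5, giving 21.
The 19th slot belongs to subsequence C; its 5th term is -4.
The 20th slot belongs to subsequence D; its 5th term is 121.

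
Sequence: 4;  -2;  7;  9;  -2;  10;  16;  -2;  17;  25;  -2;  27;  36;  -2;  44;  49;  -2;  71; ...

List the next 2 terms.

Split by position mod 3 into 3 tracks.
Track A: 4, 9, 16, 25, 36, 49. The squares 2², 3², 4², ….
Track B: -2, -2, -2, -2, -2, -2. Constant -2.
Track C: 7, 10, 17, 27, 44, 71. Fibonacci-style (each term is the sum of the two before it).
Position 19 falls in track A as its term 7, giving 64.
Term 20 comes from track B (its 7th entry): -2.

64, -2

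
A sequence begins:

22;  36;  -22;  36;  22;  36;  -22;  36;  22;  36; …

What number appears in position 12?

Taking every 2nd term gives 2 separate tracks.
Track A = 22, -22, 22, -22, 22: oscillating between 22 and -22.
Track B = 36, 36, 36, 36, 36: always 36.
Position 12 → track B, term 6 = 36.

36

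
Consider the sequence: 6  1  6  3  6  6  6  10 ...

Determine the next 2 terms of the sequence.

Taking every 2nd term gives 2 separate tracks.
Subsequence A: 6, 6, 6, 6 — the constant sequence 6.
Subsequence B: 1, 3, 6, 10 — the triangular numbers T_1, T_2, ….
Position 9 → subsequence A, term 5 = 6.
The 10th slot belongs to subsequence B; its 5th term is 15.

6, 15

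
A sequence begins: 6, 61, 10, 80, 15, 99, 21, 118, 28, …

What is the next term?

Positions 1, 3, 5, … form one subsequence and positions 2, 4, 6, … form another.
Subsequence A is 6, 10, 15, 21, 28, which is triangular numbers n(n+1)/2 for n = 3, 4, ….
Subsequence B is 61, 80, 99, 118, which is arithmetic, step +19.
Position 10 → subsequence B, term 5 = 137.

137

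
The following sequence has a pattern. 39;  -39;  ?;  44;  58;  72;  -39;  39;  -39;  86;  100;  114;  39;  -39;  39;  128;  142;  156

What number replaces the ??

Positions follow the repeating pattern AAABBB; grouping by letter gives 2 tracks.
Stream A: 39, -39, ?, -39, 39, -39, 39, -39, 39. Oscillating between 39 and -39.
Stream B: 44, 58, 72, 86, 100, 114, 128, 142, 156. Arithmetic with common difference +14.
So the missing entry in stream A is 39.

39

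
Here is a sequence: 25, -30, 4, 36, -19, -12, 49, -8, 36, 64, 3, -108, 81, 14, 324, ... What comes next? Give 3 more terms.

100, 25, -972

Taking every 3rd term gives 3 separate tracks.
Stream A = 25, 36, 49, 64, 81: consecutive squares n² from n = 5.
Stream B = -30, -19, -8, 3, 14: linear: a_n = -41 + 11·n.
Stream C = 4, -12, 36, -108, 324: a geometric progression (common ratio -3).
Position 16 → stream A, term 6 = 100.
The 17th slot belongs to stream B; its 6th term is 25.
Position 18 falls in stream C as its term 6, giving -972.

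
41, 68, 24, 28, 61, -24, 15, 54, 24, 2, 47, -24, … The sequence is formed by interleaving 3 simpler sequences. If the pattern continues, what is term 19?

-37

Split by position mod 3 into 3 tracks.
Stream A is 41, 28, 15, 2, which is arithmetic, step −13.
Stream B is 68, 61, 54, 47, which is subtracting 7 each time.
Stream C is 24, -24, 24, -24, which is oscillating between 24 and -24.
Term 19 comes from stream A (its 7th entry): -37.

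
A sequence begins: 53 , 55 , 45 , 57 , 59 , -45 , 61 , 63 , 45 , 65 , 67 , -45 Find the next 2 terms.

The slot pattern repeats as AAB (period 3), so there are 2 interleaved tracks.
Track A: 53, 55, 57, 59, 61, 63, 65, 67. Linear: a_n = 51 + 2·n.
Track B: 45, -45, 45, -45. Oscillating between 45 and -45.
Position 13 → track A, term 9 = 69.
Term 14 comes from track A (its 10th entry): 71.

69, 71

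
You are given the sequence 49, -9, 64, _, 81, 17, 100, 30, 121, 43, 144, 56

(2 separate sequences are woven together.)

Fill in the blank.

Odd-indexed and even-indexed terms follow separate rules.
Track A = 49, 64, 81, 100, 121, 144: perfect squares starting at 7².
Track B = -9, ?, 17, 30, 43, 56: linear: a_n = -22 + 13·n.
So the missing entry in track B is 4.

4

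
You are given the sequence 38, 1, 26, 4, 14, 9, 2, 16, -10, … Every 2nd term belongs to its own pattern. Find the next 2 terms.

Taking every 2nd term gives 2 separate tracks.
Track A: 38, 26, 14, 2, -10 (arithmetic, step −12).
Track B: 1, 4, 9, 16 (consecutive squares n² from n = 1).
Position 10 → track B, term 5 = 25.
The 11th slot belongs to track A; its 6th term is -22.

25, -22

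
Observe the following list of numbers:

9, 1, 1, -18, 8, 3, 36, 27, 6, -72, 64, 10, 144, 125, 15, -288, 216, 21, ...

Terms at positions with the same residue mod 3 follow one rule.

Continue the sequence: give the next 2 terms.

576, 343

The terms cycle through 3 interleaved subsequences.
Track A is 9, -18, 36, -72, 144, -288, which is multiplying by -2 each time.
Track B is 1, 8, 27, 64, 125, 216, which is perfect cubes starting at 1³.
Track C is 1, 3, 6, 10, 15, 21, which is the triangular numbers T_1, T_2, ….
The 19th slot belongs to track A; its 7th term is 576.
The 20th slot belongs to track B; its 7th term is 343.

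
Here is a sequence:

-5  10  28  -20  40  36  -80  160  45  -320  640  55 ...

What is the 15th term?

The slot pattern repeats as AAB (period 3), so there are 2 interleaved tracks.
Subsequence A is -5, 10, -20, 40, -80, 160, -320, 640, which is geometric with ratio -2.
Subsequence B is 28, 36, 45, 55, which is triangular numbers starting at T_7.
Term 15 comes from subsequence B (its 5th entry): 66.

66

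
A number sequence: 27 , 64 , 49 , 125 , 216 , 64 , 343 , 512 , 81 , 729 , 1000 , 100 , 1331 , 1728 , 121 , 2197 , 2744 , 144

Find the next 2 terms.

3375, 4096

Reading positions in blocks of 3 reveals the pattern AAB — 2 tracks woven together.
Track A is 27, 64, 125, 216, 343, 512, 729, 1000, 1331, 1728, 2197, 2744, which is consecutive cubes n³ from n = 3.
Track B is 49, 64, 81, 100, 121, 144, which is consecutive squares n² from n = 7.
The 19th slot belongs to track A; its 13th term is 3375.
The 20th slot belongs to track A; its 14th term is 4096.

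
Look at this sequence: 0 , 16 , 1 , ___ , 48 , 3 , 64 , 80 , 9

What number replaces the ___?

32

Positions follow the repeating pattern AAB; grouping by letter gives 2 tracks.
Subsequence A = 0, 16, ?, 48, 64, 80: arithmetic with common difference +16.
Subsequence B = 1, 3, 9: powers 3^0, 3^1, 3^2, ….
The gap is subsequence A's term 3; the rule gives 32.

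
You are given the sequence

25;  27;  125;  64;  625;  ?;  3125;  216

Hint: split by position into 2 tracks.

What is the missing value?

Taking every 2nd term gives 2 separate tracks.
Track A = 25, 125, 625, 3125: powers of 5.
Track B = 27, 64, ?, 216: consecutive cubes n³ from n = 3.
Track B's pattern makes the blank 125.

125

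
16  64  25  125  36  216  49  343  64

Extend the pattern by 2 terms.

512, 81

Taking every 2nd term gives 2 separate tracks.
Subsequence A: 16, 25, 36, 49, 64. Consecutive squares n² from n = 4.
Subsequence B: 64, 125, 216, 343. Consecutive cubes n³ from n = 4.
Position 10 → subsequence B, term 5 = 512.
Position 11 falls in subsequence A as its term 6, giving 81.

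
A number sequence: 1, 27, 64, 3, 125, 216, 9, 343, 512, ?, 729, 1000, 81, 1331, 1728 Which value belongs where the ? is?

27

The slot pattern repeats as ABB (period 3), so there are 2 interleaved tracks.
Track A is 1, 3, 9, ?, 81, which is multiplying by 3 each time.
Track B is 27, 64, 125, 216, 343, 512, 729, 1000, 1331, 1728, which is the cubes 3³, 4³, 5³, ….
So the missing entry in track A is 27.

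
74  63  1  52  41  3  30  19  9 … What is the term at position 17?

The slot pattern repeats as AAB (period 3), so there are 2 interleaved tracks.
Track A: 74, 63, 52, 41, 30, 19 (arithmetic with common difference −11).
Track B: 1, 3, 9 (powers 3^0, 3^1, 3^2, …).
Position 17 → track A, term 12 = -47.

-47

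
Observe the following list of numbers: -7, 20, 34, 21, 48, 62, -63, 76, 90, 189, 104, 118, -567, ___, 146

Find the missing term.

132

Positions follow the repeating pattern ABB; grouping by letter gives 2 tracks.
Stream A: -7, 21, -63, 189, -567. Geometric, ×-3 each step.
Stream B: 20, 34, 48, 62, 76, 90, 104, 118, ?, 146. Linear: a_n = 6 + 14·n.
Stream B's pattern makes the blank 132.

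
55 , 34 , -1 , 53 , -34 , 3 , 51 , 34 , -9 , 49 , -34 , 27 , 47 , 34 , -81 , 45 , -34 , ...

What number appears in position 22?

41

Split by position mod 3: positions 1, 4, 7, … form one track, and each other residue class forms its own.
Subsequence A is 55, 53, 51, 49, 47, 45, which is linear: a_n = 57 − 2·n.
Subsequence B is 34, -34, 34, -34, 34, -34, which is alternating ±34.
Subsequence C is -1, 3, -9, 27, -81, which is geometric, ×-3 each step.
The 22nd slot belongs to subsequence A; its 8th term is 41.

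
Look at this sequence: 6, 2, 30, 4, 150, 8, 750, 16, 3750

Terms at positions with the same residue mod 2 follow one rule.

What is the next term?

Split by position mod 2 into 2 tracks.
Subsequence A: 6, 30, 150, 750, 3750 — multiplying by 5 each time.
Subsequence B: 2, 4, 8, 16 — powers of 2.
Position 10 falls in subsequence B as its term 5, giving 32.

32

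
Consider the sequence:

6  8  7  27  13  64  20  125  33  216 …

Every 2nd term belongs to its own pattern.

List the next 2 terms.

Odd-indexed and even-indexed terms follow separate rules.
Track A: 6, 7, 13, 20, 33 — a Fibonacci-like recurrence a_n = a_{n-1} + a_{n-2}.
Track B: 8, 27, 64, 125, 216 — perfect cubes starting at 2³.
Term 11 comes from track A (its 6th entry): 53.
The 12th slot belongs to track B; its 6th term is 343.

53, 343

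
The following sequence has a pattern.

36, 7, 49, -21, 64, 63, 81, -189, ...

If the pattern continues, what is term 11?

Positions 1, 3, 5, … form one subsequence and positions 2, 4, 6, … form another.
Subsequence A: 36, 49, 64, 81 (perfect squares starting at 6²).
Subsequence B: 7, -21, 63, -189 (multiplying by -3 each time).
The 11th slot belongs to subsequence A; its 6th term is 121.

121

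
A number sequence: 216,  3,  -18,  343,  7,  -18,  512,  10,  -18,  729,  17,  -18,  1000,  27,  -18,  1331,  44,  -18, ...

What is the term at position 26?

186

Split by position mod 3 into 3 tracks.
Track A is 216, 343, 512, 729, 1000, 1331, which is consecutive cubes n³ from n = 6.
Track B is 3, 7, 10, 17, 27, 44, which is Fibonacci-style (each term is the sum of the two before it).
Track C is -18, -18, -18, -18, -18, -18, which is the constant sequence -18.
Position 26 falls in track B as its term 9, giving 186.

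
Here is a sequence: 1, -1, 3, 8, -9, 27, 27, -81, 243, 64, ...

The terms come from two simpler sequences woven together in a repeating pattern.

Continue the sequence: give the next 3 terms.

Positions follow the repeating pattern ABB; grouping by letter gives 2 tracks.
Stream A is 1, 8, 27, 64, which is consecutive cubes n³ from n = 1.
Stream B is -1, 3, -9, 27, -81, 243, which is multiplying by -3 each time.
Term 11 comes from stream B (its 7th entry): -729.
Position 12 → stream B, term 8 = 2187.
Term 13 comes from stream A (its 5th entry): 125.

-729, 2187, 125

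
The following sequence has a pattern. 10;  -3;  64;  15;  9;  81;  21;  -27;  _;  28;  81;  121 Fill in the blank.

Split by position mod 3: positions 1, 4, 7, … form one track, and each other residue class forms its own.
Track A = 10, 15, 21, 28: triangular numbers starting at T_4.
Track B = -3, 9, -27, 81: a geometric progression (common ratio -3).
Track C = 64, 81, ?, 121: perfect squares starting at 8².
So the missing entry in track C is 100.

100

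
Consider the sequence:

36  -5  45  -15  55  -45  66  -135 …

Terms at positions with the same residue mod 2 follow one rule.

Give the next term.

78

Taking every 2nd term gives 2 separate tracks.
Stream A = 36, 45, 55, 66: the triangular numbers T_8, T_9, ….
Stream B = -5, -15, -45, -135: multiplying by 3 each time.
Position 9 falls in stream A as its term 5, giving 78.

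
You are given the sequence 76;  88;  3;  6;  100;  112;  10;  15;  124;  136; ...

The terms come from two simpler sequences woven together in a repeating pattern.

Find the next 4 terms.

Positions follow the repeating pattern AABB; grouping by letter gives 2 tracks.
Track A = 76, 88, 100, 112, 124, 136: arithmetic with common difference +12.
Track B = 3, 6, 10, 15: triangular numbers starting at T_2.
Position 11 → track B, term 5 = 21.
Position 12 falls in track B as its term 6, giving 28.
Position 13 falls in track A as its term 7, giving 148.
Term 14 comes from track A (its 8th entry): 160.

21, 28, 148, 160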